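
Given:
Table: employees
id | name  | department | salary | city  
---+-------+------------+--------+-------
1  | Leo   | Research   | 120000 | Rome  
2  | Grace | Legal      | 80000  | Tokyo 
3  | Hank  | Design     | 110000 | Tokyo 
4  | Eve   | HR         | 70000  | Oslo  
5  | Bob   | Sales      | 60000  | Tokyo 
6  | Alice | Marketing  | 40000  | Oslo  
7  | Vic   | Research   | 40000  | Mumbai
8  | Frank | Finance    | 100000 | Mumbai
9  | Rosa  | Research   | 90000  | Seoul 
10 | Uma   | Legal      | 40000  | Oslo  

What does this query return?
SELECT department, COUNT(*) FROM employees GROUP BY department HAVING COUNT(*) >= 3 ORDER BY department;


Groups with count >= 3:
  Research: 3 -> PASS
  Design: 1 -> filtered out
  Finance: 1 -> filtered out
  HR: 1 -> filtered out
  Legal: 2 -> filtered out
  Marketing: 1 -> filtered out
  Sales: 1 -> filtered out


1 groups:
Research, 3


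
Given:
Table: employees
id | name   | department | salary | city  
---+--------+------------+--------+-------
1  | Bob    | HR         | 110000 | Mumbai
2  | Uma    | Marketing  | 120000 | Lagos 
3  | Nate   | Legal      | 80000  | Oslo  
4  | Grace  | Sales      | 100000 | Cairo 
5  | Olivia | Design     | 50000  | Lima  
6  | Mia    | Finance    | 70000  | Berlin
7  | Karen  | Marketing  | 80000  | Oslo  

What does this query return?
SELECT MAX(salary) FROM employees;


Salaries: 110000, 120000, 80000, 100000, 50000, 70000, 80000
MAX = 120000

120000


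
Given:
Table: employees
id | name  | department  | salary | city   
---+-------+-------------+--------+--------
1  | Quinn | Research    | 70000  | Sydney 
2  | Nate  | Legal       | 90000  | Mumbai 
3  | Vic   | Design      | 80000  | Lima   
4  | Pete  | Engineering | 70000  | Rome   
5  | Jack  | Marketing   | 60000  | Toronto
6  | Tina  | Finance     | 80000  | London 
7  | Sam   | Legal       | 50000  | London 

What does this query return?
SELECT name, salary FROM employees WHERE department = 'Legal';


Filtering: department = 'Legal'
Matching rows: 2

2 rows:
Nate, 90000
Sam, 50000


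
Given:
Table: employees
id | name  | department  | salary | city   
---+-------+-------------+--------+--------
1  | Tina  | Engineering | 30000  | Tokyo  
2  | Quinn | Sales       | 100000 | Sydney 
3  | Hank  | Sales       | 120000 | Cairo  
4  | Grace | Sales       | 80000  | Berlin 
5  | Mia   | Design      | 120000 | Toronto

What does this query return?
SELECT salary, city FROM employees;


Projecting columns: salary, city

5 rows:
30000, Tokyo
100000, Sydney
120000, Cairo
80000, Berlin
120000, Toronto


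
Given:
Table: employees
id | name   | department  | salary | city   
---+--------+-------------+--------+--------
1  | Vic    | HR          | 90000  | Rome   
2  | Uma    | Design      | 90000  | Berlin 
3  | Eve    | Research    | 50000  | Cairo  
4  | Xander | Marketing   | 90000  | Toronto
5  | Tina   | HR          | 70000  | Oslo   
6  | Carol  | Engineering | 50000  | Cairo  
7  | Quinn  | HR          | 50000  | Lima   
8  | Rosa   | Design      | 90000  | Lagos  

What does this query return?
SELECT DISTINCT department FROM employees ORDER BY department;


All 'department' values (row order): HR, Design, Research, Marketing, HR, Engineering, HR, Design
Removing duplicates leaves 5 unique value(s).

5 values:
Design
Engineering
HR
Marketing
Research


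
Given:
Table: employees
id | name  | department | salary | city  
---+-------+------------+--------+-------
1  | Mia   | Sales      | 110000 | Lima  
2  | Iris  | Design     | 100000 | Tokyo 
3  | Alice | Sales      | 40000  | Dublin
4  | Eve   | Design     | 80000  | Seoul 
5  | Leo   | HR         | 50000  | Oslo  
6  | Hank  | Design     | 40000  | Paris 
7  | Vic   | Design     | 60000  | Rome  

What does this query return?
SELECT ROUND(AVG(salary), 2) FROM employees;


SUM(salary) = 480000
COUNT = 7
ROUND(AVG, 2) = ROUND(480000 / 7, 2) = 68571.43

68571.43


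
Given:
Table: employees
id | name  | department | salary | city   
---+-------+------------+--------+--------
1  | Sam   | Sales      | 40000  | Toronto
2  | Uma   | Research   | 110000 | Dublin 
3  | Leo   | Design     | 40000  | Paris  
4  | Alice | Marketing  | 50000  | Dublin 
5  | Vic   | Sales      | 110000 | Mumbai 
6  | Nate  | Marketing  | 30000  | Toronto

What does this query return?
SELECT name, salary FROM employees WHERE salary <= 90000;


Filtering: salary <= 90000
Matching: 4 rows

4 rows:
Sam, 40000
Leo, 40000
Alice, 50000
Nate, 30000


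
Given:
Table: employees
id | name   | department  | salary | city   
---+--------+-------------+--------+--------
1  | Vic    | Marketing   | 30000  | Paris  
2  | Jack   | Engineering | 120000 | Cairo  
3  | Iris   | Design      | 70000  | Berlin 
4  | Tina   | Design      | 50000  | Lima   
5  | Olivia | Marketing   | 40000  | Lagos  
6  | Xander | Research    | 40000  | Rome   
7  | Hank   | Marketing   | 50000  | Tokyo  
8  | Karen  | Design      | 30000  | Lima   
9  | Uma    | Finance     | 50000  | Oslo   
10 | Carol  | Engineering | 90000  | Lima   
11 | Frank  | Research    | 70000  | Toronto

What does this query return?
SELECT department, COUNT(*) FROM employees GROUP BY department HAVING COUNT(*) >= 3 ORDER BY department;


Groups with count >= 3:
  Design: 3 -> PASS
  Marketing: 3 -> PASS
  Engineering: 2 -> filtered out
  Finance: 1 -> filtered out
  Research: 2 -> filtered out


2 groups:
Design, 3
Marketing, 3


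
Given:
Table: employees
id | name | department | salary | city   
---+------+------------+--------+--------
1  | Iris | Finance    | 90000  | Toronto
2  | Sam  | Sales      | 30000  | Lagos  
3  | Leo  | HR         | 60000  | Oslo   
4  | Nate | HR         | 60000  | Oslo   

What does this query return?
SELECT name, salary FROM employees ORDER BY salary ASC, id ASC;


Sorting by salary ASC, then id ASC for ties

4 rows:
Sam, 30000
Leo, 60000
Nate, 60000
Iris, 90000


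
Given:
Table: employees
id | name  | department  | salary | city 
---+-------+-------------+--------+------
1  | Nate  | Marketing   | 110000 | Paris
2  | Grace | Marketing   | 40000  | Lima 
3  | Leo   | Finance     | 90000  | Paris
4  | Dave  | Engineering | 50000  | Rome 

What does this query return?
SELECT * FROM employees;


SELECT * returns all 4 rows with all columns

4 rows:
1, Nate, Marketing, 110000, Paris
2, Grace, Marketing, 40000, Lima
3, Leo, Finance, 90000, Paris
4, Dave, Engineering, 50000, Rome


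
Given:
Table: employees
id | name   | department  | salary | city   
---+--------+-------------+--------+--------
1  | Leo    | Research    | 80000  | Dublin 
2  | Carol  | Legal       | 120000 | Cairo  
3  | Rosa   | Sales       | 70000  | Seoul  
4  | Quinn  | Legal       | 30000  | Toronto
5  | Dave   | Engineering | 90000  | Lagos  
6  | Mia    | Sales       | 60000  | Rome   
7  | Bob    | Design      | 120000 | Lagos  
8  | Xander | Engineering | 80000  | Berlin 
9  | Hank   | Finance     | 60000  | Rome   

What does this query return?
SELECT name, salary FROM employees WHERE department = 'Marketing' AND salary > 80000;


Filtering: department = 'Marketing' AND salary > 80000
Matching: 0 rows

Empty result set (0 rows)


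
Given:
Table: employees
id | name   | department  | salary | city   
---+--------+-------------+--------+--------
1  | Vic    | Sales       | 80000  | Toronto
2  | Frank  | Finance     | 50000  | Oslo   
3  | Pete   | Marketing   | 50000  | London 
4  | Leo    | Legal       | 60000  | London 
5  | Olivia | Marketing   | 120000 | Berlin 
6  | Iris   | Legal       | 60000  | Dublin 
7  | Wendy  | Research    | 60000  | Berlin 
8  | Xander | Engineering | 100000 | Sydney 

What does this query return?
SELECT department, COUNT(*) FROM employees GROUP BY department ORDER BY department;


Assigning each row to its department group:
  Vic -> Sales
  Frank -> Finance
  Pete -> Marketing
  Leo -> Legal
  Olivia -> Marketing
  Iris -> Legal
  Wendy -> Research
  Xander -> Engineering


6 groups:
Engineering, 1
Finance, 1
Legal, 2
Marketing, 2
Research, 1
Sales, 1


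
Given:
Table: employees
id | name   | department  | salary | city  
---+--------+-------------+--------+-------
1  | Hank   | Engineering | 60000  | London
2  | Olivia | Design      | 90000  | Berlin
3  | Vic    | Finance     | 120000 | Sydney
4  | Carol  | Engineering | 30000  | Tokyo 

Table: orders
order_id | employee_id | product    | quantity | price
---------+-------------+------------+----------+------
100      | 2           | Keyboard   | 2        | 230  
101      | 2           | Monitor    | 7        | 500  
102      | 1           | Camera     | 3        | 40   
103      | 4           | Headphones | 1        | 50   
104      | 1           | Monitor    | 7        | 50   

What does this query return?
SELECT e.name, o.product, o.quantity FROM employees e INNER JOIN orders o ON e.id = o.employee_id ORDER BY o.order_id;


Joining employees.id = orders.employee_id:
  employee Olivia (id=2) -> order Keyboard
  employee Olivia (id=2) -> order Monitor
  employee Hank (id=1) -> order Camera
  employee Carol (id=4) -> order Headphones
  employee Hank (id=1) -> order Monitor


5 rows:
Olivia, Keyboard, 2
Olivia, Monitor, 7
Hank, Camera, 3
Carol, Headphones, 1
Hank, Monitor, 7


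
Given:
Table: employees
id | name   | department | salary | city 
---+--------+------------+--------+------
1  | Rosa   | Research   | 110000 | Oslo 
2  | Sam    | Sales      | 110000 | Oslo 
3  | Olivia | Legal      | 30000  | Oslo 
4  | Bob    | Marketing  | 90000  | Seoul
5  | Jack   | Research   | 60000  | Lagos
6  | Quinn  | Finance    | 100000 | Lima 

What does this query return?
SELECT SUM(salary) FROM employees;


SUM(salary) = 110000 + 110000 + 30000 + 90000 + 60000 + 100000 = 500000

500000


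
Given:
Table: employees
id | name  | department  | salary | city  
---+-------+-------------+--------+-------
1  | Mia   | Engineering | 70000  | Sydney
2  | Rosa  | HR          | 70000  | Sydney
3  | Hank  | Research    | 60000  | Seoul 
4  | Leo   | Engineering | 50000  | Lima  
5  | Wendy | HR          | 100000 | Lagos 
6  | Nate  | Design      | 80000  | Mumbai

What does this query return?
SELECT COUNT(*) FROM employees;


COUNT(*) counts all rows

6


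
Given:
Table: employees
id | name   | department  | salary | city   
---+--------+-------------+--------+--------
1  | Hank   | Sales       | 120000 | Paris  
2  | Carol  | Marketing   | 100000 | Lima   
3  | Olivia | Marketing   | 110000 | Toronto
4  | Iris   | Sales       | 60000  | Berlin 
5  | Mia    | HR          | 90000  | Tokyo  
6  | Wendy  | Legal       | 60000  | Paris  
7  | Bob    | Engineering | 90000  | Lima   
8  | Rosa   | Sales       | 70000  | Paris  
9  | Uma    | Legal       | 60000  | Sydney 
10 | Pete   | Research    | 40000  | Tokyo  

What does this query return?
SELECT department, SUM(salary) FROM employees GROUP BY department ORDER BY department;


Summing salary within each department:
  Engineering: 90000 = 90000
  HR: 90000 = 90000
  Legal: 60000 + 60000 = 120000
  Marketing: 100000 + 110000 = 210000
  Research: 40000 = 40000
  Sales: 120000 + 60000 + 70000 = 250000


6 groups:
Engineering, 90000
HR, 90000
Legal, 120000
Marketing, 210000
Research, 40000
Sales, 250000


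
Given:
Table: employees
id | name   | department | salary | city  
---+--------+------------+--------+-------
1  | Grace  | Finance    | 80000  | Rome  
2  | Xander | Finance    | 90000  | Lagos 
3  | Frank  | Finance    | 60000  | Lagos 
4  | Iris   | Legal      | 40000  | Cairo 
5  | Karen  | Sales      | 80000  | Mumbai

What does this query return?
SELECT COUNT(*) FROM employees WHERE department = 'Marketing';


Counting rows where department = 'Marketing'


0


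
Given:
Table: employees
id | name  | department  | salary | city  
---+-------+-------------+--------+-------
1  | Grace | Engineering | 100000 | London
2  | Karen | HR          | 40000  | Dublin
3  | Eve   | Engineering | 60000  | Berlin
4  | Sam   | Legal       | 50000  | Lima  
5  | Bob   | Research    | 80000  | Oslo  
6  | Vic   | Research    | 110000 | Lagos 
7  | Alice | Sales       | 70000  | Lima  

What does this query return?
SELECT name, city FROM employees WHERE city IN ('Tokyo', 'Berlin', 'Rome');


Filtering: city IN ('Tokyo', 'Berlin', 'Rome')
Matching: 1 rows

1 rows:
Eve, Berlin


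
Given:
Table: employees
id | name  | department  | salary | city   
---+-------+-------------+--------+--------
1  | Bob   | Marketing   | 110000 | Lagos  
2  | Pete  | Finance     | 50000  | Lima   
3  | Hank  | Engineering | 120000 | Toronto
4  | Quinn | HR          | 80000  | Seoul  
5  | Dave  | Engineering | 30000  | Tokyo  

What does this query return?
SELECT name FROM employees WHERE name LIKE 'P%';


LIKE 'P%' matches names starting with 'P'
Matching: 1

1 rows:
Pete


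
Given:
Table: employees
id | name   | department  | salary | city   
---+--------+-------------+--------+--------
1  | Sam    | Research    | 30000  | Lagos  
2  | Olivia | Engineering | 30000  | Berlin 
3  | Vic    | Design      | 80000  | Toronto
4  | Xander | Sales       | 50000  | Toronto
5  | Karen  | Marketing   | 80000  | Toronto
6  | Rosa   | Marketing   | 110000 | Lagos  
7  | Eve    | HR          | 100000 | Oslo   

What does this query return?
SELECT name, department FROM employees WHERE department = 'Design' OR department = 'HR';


Filtering: department = 'Design' OR 'HR'
Matching: 2 rows

2 rows:
Vic, Design
Eve, HR


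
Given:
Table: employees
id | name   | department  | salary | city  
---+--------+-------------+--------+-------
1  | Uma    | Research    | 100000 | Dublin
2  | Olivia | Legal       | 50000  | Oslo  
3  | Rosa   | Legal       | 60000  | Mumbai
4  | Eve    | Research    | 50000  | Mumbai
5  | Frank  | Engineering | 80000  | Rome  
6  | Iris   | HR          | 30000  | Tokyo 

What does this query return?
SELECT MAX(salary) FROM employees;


Salaries: 100000, 50000, 60000, 50000, 80000, 30000
MAX = 100000

100000


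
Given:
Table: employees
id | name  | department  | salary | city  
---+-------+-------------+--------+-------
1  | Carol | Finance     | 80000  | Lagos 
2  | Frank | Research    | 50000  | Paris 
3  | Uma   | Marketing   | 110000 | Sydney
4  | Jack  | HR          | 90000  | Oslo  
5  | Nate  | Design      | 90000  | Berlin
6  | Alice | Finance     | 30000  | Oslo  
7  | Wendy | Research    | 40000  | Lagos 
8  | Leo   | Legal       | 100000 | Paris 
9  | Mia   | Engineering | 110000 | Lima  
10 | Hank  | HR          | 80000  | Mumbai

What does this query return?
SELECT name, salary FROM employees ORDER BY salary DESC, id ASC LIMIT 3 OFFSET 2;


Sort by salary DESC (id ASC tiebreak), then skip 2 and take 3
Rows 3 through 5

3 rows:
Leo, 100000
Jack, 90000
Nate, 90000


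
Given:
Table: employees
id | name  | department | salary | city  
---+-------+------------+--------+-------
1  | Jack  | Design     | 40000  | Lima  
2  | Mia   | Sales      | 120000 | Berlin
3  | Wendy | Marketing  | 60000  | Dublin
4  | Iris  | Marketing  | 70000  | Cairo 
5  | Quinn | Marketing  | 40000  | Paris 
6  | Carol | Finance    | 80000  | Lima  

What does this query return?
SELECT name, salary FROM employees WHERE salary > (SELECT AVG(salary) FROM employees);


Subquery: AVG(salary) = 68333.33
Filtering: salary > 68333.33
  Mia (120000) -> MATCH
  Iris (70000) -> MATCH
  Carol (80000) -> MATCH


3 rows:
Mia, 120000
Iris, 70000
Carol, 80000


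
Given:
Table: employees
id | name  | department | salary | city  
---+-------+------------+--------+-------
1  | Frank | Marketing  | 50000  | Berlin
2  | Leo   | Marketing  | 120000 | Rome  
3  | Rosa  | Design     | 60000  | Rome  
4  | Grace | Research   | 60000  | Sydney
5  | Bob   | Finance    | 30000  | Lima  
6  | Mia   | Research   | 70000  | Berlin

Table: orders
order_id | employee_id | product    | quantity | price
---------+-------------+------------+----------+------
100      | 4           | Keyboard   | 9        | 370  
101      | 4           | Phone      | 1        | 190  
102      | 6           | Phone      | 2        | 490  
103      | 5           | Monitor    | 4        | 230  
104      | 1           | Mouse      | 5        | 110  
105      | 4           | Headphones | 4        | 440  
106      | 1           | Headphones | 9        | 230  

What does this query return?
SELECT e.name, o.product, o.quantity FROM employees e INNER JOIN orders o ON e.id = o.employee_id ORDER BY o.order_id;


Joining employees.id = orders.employee_id:
  employee Grace (id=4) -> order Keyboard
  employee Grace (id=4) -> order Phone
  employee Mia (id=6) -> order Phone
  employee Bob (id=5) -> order Monitor
  employee Frank (id=1) -> order Mouse
  employee Grace (id=4) -> order Headphones
  employee Frank (id=1) -> order Headphones


7 rows:
Grace, Keyboard, 9
Grace, Phone, 1
Mia, Phone, 2
Bob, Monitor, 4
Frank, Mouse, 5
Grace, Headphones, 4
Frank, Headphones, 9


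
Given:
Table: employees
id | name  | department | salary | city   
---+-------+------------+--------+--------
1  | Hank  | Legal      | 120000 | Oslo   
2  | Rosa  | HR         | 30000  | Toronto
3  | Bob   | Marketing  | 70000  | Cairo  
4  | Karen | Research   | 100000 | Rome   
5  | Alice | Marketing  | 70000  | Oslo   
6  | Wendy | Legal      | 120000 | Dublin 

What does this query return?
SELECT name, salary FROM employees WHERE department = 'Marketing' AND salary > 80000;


Filtering: department = 'Marketing' AND salary > 80000
Matching: 0 rows

Empty result set (0 rows)


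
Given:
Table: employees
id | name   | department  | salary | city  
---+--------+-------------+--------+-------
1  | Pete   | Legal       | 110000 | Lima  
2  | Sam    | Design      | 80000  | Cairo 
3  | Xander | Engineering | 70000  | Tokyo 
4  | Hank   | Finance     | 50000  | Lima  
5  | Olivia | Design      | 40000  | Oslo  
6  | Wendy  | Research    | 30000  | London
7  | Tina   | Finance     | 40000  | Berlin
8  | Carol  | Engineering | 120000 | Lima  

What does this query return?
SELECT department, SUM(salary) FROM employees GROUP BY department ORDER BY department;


Summing salary within each department:
  Design: 80000 + 40000 = 120000
  Engineering: 70000 + 120000 = 190000
  Finance: 50000 + 40000 = 90000
  Legal: 110000 = 110000
  Research: 30000 = 30000


5 groups:
Design, 120000
Engineering, 190000
Finance, 90000
Legal, 110000
Research, 30000


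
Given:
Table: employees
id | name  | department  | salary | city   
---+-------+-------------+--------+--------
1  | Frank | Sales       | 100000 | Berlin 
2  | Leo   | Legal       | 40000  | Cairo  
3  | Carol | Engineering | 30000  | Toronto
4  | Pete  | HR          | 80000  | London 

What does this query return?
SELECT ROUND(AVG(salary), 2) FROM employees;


SUM(salary) = 250000
COUNT = 4
ROUND(AVG, 2) = ROUND(250000 / 4, 2) = 62500.0

62500.0


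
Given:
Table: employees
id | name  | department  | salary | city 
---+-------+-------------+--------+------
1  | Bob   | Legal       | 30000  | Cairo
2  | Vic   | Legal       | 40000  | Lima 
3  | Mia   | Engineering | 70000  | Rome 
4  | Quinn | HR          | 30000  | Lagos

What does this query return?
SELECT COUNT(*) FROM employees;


COUNT(*) counts all rows

4


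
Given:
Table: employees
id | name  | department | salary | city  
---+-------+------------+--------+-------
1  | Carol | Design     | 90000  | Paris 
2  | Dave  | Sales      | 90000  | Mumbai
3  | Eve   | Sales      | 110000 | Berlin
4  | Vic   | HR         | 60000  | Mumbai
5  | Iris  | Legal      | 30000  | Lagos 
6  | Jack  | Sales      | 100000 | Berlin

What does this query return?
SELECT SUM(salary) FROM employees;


SUM(salary) = 90000 + 90000 + 110000 + 60000 + 30000 + 100000 = 480000

480000


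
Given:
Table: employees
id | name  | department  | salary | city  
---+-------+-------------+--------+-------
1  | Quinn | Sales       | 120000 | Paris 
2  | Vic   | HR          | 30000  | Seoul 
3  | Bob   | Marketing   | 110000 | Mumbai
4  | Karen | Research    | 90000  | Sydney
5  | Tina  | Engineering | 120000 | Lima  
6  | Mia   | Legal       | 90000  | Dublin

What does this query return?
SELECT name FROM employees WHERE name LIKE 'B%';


LIKE 'B%' matches names starting with 'B'
Matching: 1

1 rows:
Bob


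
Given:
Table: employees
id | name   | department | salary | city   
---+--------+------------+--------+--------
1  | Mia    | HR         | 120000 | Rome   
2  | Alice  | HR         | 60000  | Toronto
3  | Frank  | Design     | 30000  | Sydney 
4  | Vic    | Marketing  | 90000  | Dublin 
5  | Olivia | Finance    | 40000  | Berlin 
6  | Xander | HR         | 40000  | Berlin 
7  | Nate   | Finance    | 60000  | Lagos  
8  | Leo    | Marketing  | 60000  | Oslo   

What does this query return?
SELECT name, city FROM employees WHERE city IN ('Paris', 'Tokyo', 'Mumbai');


Filtering: city IN ('Paris', 'Tokyo', 'Mumbai')
Matching: 0 rows

Empty result set (0 rows)


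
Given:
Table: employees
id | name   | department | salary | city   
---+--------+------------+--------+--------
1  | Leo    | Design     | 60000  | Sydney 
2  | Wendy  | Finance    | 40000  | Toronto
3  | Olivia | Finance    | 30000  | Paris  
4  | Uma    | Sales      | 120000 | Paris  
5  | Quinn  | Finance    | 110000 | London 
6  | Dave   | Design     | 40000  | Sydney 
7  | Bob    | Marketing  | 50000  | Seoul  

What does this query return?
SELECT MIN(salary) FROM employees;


Salaries: 60000, 40000, 30000, 120000, 110000, 40000, 50000
MIN = 30000

30000


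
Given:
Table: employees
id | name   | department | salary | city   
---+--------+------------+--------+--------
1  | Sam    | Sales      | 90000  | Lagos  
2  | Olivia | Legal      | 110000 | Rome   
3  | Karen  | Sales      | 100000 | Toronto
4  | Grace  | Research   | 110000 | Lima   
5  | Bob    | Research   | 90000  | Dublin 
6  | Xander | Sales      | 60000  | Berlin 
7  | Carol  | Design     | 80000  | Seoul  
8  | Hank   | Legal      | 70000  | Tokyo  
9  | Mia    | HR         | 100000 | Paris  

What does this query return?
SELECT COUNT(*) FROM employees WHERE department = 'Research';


Counting rows where department = 'Research'
  Grace -> MATCH
  Bob -> MATCH


2


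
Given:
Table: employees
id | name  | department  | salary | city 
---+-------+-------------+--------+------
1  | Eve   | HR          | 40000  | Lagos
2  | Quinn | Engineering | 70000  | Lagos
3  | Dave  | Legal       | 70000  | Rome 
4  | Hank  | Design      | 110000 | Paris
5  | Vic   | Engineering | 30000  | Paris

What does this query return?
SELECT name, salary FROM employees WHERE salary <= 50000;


Filtering: salary <= 50000
Matching: 2 rows

2 rows:
Eve, 40000
Vic, 30000


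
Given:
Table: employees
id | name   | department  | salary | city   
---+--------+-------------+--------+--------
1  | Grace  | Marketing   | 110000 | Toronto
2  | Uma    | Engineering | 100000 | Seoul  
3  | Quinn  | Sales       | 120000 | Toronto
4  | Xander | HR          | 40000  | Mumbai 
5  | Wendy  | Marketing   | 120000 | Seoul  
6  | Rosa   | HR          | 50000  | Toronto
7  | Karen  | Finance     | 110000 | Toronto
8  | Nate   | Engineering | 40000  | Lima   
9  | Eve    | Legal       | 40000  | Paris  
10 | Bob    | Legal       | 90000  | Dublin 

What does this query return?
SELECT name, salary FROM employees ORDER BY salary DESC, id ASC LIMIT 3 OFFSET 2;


Sort by salary DESC (id ASC tiebreak), then skip 2 and take 3
Rows 3 through 5

3 rows:
Grace, 110000
Karen, 110000
Uma, 100000


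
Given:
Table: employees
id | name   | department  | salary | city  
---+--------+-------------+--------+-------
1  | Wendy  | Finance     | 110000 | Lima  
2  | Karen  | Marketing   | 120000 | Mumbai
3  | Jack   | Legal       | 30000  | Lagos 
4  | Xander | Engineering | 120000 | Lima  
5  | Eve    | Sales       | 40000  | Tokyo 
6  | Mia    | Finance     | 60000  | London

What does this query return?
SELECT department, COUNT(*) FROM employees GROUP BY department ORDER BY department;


Assigning each row to its department group:
  Wendy -> Finance
  Karen -> Marketing
  Jack -> Legal
  Xander -> Engineering
  Eve -> Sales
  Mia -> Finance


5 groups:
Engineering, 1
Finance, 2
Legal, 1
Marketing, 1
Sales, 1


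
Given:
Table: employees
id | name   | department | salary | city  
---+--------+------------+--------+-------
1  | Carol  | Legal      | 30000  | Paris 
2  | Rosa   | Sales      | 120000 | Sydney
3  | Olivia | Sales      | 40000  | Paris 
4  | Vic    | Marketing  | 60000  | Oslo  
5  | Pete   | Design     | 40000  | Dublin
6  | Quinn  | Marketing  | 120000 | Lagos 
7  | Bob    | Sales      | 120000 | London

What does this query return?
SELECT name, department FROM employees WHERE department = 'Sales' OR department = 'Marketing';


Filtering: department = 'Sales' OR 'Marketing'
Matching: 5 rows

5 rows:
Rosa, Sales
Olivia, Sales
Vic, Marketing
Quinn, Marketing
Bob, Sales


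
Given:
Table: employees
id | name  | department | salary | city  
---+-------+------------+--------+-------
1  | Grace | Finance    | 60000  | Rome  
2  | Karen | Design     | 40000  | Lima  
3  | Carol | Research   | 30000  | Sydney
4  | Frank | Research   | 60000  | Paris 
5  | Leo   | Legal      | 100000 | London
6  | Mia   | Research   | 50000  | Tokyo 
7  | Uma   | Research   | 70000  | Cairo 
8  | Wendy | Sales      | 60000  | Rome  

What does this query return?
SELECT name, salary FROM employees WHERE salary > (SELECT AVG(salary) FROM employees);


Subquery: AVG(salary) = 58750.0
Filtering: salary > 58750.0
  Grace (60000) -> MATCH
  Frank (60000) -> MATCH
  Leo (100000) -> MATCH
  Uma (70000) -> MATCH
  Wendy (60000) -> MATCH


5 rows:
Grace, 60000
Frank, 60000
Leo, 100000
Uma, 70000
Wendy, 60000


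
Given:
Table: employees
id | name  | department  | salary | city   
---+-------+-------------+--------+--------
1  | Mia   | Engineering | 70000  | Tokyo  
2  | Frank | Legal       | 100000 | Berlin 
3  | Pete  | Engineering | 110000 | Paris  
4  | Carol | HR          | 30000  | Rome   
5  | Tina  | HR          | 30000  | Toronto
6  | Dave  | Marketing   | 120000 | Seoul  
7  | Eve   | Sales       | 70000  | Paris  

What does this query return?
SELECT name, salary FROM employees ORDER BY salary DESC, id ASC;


Sorting by salary DESC, then id ASC for ties

7 rows:
Dave, 120000
Pete, 110000
Frank, 100000
Mia, 70000
Eve, 70000
Carol, 30000
Tina, 30000


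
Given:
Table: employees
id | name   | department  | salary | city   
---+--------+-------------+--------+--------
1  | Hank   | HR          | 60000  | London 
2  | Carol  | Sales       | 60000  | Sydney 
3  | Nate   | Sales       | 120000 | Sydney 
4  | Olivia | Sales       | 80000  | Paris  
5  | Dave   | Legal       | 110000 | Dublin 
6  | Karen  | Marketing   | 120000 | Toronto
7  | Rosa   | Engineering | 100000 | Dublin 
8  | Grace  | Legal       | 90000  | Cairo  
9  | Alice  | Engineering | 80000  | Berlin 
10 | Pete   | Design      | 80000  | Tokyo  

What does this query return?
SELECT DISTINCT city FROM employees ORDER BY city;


All 'city' values (row order): London, Sydney, Sydney, Paris, Dublin, Toronto, Dublin, Cairo, Berlin, Tokyo
Removing duplicates leaves 8 unique value(s).

8 values:
Berlin
Cairo
Dublin
London
Paris
Sydney
Tokyo
Toronto


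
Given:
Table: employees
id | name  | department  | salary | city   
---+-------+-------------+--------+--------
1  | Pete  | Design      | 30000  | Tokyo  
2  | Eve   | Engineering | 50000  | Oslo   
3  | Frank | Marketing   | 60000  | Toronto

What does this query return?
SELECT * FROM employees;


SELECT * returns all 3 rows with all columns

3 rows:
1, Pete, Design, 30000, Tokyo
2, Eve, Engineering, 50000, Oslo
3, Frank, Marketing, 60000, Toronto


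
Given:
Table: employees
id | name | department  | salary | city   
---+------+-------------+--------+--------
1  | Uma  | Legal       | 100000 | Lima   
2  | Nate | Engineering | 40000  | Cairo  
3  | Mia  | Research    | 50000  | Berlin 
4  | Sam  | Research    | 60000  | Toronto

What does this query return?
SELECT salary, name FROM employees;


Projecting columns: salary, name

4 rows:
100000, Uma
40000, Nate
50000, Mia
60000, Sam


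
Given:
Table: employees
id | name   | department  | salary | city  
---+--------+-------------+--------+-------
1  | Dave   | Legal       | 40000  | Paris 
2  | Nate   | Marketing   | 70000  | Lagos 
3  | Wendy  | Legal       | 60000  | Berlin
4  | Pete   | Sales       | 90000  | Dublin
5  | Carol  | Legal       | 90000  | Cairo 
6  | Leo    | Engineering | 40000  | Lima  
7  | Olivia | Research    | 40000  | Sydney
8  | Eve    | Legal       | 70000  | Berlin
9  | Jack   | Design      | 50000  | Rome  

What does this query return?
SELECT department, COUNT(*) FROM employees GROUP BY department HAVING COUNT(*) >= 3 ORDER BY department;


Groups with count >= 3:
  Legal: 4 -> PASS
  Design: 1 -> filtered out
  Engineering: 1 -> filtered out
  Marketing: 1 -> filtered out
  Research: 1 -> filtered out
  Sales: 1 -> filtered out


1 groups:
Legal, 4


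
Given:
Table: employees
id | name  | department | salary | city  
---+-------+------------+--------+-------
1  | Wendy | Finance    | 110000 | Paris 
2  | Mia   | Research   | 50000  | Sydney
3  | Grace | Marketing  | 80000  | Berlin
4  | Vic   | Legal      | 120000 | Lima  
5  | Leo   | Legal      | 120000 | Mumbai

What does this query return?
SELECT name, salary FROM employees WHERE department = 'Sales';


Filtering: department = 'Sales'
Matching rows: 0

Empty result set (0 rows)


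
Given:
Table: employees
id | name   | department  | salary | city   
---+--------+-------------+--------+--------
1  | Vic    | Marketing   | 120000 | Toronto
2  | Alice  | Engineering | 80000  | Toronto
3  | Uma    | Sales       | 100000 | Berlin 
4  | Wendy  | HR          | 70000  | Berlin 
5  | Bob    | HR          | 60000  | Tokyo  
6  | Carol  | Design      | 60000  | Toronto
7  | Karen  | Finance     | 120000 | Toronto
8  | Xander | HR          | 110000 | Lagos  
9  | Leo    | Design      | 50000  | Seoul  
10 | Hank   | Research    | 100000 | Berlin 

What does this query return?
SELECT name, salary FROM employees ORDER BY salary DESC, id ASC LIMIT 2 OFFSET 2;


Sort by salary DESC (id ASC tiebreak), then skip 2 and take 2
Rows 3 through 4

2 rows:
Xander, 110000
Uma, 100000


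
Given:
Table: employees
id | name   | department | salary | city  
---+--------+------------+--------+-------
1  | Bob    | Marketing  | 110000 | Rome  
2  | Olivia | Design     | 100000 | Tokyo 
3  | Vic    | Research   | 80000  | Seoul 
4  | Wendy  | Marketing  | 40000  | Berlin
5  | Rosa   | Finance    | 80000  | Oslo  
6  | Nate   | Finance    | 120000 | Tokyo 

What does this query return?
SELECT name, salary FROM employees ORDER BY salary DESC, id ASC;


Sorting by salary DESC, then id ASC for ties

6 rows:
Nate, 120000
Bob, 110000
Olivia, 100000
Vic, 80000
Rosa, 80000
Wendy, 40000


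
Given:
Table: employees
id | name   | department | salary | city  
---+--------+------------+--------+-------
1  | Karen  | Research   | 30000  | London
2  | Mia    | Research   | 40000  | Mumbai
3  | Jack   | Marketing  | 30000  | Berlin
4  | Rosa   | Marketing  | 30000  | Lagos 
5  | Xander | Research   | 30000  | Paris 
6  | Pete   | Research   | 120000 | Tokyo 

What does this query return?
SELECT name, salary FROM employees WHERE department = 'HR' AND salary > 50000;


Filtering: department = 'HR' AND salary > 50000
Matching: 0 rows

Empty result set (0 rows)


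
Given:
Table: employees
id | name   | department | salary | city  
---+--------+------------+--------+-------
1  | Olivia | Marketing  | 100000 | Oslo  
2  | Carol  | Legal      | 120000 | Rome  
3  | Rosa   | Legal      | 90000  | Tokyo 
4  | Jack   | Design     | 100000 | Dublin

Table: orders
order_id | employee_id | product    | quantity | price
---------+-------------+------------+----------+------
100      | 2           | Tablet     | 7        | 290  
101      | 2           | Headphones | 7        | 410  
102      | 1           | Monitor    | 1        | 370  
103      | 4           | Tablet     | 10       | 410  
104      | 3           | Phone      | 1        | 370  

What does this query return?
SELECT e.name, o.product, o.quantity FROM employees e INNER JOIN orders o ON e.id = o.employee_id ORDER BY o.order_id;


Joining employees.id = orders.employee_id:
  employee Carol (id=2) -> order Tablet
  employee Carol (id=2) -> order Headphones
  employee Olivia (id=1) -> order Monitor
  employee Jack (id=4) -> order Tablet
  employee Rosa (id=3) -> order Phone


5 rows:
Carol, Tablet, 7
Carol, Headphones, 7
Olivia, Monitor, 1
Jack, Tablet, 10
Rosa, Phone, 1


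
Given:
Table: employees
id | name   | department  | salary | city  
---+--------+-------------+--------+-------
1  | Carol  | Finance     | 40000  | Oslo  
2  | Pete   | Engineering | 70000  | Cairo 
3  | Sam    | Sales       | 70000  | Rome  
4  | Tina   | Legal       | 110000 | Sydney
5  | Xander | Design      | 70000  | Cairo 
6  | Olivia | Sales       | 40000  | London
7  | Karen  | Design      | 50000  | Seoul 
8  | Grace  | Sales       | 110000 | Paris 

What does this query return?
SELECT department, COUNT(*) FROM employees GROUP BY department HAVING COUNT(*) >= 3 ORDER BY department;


Groups with count >= 3:
  Sales: 3 -> PASS
  Design: 2 -> filtered out
  Engineering: 1 -> filtered out
  Finance: 1 -> filtered out
  Legal: 1 -> filtered out


1 groups:
Sales, 3


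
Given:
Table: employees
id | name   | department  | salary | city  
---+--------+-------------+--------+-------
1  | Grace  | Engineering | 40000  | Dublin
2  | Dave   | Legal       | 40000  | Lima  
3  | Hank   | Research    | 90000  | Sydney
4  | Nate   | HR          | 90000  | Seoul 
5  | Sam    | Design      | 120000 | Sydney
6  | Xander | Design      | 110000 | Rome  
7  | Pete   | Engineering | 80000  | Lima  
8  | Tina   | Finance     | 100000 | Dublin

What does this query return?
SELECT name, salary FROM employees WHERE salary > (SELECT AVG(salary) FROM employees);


Subquery: AVG(salary) = 83750.0
Filtering: salary > 83750.0
  Hank (90000) -> MATCH
  Nate (90000) -> MATCH
  Sam (120000) -> MATCH
  Xander (110000) -> MATCH
  Tina (100000) -> MATCH


5 rows:
Hank, 90000
Nate, 90000
Sam, 120000
Xander, 110000
Tina, 100000


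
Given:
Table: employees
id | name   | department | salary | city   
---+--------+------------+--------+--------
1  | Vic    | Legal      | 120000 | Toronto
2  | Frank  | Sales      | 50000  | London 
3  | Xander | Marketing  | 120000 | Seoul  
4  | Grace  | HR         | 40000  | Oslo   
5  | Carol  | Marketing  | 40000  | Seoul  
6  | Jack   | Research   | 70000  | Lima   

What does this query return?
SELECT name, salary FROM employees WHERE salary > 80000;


Filtering: salary > 80000
Matching: 2 rows

2 rows:
Vic, 120000
Xander, 120000


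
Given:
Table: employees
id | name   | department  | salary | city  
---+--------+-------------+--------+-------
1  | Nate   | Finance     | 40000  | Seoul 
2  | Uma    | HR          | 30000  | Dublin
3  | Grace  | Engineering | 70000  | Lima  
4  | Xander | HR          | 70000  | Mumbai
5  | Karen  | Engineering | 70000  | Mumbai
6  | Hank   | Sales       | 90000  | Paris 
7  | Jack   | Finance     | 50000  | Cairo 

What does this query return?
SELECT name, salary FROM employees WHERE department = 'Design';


Filtering: department = 'Design'
Matching rows: 0

Empty result set (0 rows)


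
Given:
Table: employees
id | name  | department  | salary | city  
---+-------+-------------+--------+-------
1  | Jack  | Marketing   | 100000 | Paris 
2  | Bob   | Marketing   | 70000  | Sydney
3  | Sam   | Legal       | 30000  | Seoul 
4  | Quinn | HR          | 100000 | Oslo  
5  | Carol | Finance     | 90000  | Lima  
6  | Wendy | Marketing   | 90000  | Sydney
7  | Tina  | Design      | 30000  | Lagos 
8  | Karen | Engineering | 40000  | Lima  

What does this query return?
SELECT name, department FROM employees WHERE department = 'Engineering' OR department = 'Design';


Filtering: department = 'Engineering' OR 'Design'
Matching: 2 rows

2 rows:
Tina, Design
Karen, Engineering


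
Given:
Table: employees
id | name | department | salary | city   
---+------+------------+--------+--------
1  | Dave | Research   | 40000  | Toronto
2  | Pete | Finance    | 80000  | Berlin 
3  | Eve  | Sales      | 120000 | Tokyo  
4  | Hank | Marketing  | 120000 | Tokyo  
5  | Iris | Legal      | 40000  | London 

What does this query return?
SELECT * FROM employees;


SELECT * returns all 5 rows with all columns

5 rows:
1, Dave, Research, 40000, Toronto
2, Pete, Finance, 80000, Berlin
3, Eve, Sales, 120000, Tokyo
4, Hank, Marketing, 120000, Tokyo
5, Iris, Legal, 40000, London


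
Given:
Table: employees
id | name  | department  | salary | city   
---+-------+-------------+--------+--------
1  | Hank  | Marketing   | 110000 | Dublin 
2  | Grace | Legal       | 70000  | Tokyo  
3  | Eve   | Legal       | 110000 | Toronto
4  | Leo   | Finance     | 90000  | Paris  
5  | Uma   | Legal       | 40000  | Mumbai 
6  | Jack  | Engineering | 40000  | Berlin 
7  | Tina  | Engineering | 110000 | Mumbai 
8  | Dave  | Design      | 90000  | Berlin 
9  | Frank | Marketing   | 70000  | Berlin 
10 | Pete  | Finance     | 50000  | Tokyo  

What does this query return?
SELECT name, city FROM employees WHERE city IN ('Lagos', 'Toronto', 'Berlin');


Filtering: city IN ('Lagos', 'Toronto', 'Berlin')
Matching: 4 rows

4 rows:
Eve, Toronto
Jack, Berlin
Dave, Berlin
Frank, Berlin


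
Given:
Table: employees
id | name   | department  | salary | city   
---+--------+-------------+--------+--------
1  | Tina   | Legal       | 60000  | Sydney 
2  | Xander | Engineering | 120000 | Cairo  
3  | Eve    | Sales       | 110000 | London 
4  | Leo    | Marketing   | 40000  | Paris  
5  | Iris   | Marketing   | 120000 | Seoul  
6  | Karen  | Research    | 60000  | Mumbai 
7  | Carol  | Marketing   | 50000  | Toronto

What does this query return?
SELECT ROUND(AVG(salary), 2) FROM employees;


SUM(salary) = 560000
COUNT = 7
ROUND(AVG, 2) = ROUND(560000 / 7, 2) = 80000.0

80000.0


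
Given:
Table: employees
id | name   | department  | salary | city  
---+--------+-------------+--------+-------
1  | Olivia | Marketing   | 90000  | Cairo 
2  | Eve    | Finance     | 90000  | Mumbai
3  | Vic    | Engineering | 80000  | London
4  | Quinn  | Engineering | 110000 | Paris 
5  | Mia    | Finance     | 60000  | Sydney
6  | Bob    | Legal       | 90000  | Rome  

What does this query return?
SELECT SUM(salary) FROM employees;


SUM(salary) = 90000 + 90000 + 80000 + 110000 + 60000 + 90000 = 520000

520000


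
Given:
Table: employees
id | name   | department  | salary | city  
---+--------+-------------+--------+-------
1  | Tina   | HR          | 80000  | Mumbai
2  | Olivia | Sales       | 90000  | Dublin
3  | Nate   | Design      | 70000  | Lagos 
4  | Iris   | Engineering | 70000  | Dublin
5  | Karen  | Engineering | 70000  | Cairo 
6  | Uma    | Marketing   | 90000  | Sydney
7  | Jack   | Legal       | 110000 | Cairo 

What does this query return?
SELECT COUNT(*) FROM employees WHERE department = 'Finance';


Counting rows where department = 'Finance'


0


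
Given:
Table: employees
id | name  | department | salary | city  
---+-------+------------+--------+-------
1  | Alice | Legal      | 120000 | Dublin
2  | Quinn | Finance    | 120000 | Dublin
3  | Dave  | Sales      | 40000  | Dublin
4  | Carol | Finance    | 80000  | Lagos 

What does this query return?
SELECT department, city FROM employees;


Projecting columns: department, city

4 rows:
Legal, Dublin
Finance, Dublin
Sales, Dublin
Finance, Lagos


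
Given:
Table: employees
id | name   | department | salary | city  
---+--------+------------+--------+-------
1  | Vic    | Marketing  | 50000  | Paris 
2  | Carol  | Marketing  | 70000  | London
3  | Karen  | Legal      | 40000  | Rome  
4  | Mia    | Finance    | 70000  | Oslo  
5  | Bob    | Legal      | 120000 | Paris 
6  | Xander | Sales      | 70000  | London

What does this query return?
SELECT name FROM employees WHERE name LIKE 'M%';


LIKE 'M%' matches names starting with 'M'
Matching: 1

1 rows:
Mia


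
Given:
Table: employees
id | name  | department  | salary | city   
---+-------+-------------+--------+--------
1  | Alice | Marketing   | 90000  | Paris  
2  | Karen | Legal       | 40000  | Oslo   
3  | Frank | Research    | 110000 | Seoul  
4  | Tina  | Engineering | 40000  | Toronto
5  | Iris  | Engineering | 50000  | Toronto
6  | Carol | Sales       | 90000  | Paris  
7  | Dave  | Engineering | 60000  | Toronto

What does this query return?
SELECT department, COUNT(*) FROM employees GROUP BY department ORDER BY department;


Assigning each row to its department group:
  Alice -> Marketing
  Karen -> Legal
  Frank -> Research
  Tina -> Engineering
  Iris -> Engineering
  Carol -> Sales
  Dave -> Engineering


5 groups:
Engineering, 3
Legal, 1
Marketing, 1
Research, 1
Sales, 1
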